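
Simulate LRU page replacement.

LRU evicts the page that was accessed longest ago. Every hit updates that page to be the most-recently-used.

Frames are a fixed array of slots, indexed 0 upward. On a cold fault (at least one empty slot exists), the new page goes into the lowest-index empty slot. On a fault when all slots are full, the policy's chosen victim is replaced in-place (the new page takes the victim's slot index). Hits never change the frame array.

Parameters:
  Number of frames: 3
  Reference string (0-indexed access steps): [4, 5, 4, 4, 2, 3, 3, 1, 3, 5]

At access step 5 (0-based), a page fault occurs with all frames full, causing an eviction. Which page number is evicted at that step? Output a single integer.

Answer: 5

Derivation:
Step 0: ref 4 -> FAULT, frames=[4,-,-]
Step 1: ref 5 -> FAULT, frames=[4,5,-]
Step 2: ref 4 -> HIT, frames=[4,5,-]
Step 3: ref 4 -> HIT, frames=[4,5,-]
Step 4: ref 2 -> FAULT, frames=[4,5,2]
Step 5: ref 3 -> FAULT, evict 5, frames=[4,3,2]
At step 5: evicted page 5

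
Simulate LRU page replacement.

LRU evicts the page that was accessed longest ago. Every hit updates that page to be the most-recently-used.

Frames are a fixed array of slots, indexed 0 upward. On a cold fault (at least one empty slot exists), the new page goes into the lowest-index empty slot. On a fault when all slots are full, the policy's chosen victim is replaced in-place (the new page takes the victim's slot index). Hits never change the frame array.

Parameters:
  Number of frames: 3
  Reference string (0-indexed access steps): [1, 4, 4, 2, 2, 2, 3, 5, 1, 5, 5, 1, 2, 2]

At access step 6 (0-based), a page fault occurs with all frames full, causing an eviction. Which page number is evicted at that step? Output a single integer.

Answer: 1

Derivation:
Step 0: ref 1 -> FAULT, frames=[1,-,-]
Step 1: ref 4 -> FAULT, frames=[1,4,-]
Step 2: ref 4 -> HIT, frames=[1,4,-]
Step 3: ref 2 -> FAULT, frames=[1,4,2]
Step 4: ref 2 -> HIT, frames=[1,4,2]
Step 5: ref 2 -> HIT, frames=[1,4,2]
Step 6: ref 3 -> FAULT, evict 1, frames=[3,4,2]
At step 6: evicted page 1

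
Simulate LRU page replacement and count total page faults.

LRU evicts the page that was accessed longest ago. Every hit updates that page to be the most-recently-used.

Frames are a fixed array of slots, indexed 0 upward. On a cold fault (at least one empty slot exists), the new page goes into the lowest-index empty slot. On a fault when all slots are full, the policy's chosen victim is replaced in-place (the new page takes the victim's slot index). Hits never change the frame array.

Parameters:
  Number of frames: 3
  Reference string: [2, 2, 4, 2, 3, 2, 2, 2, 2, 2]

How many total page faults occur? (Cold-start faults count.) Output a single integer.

Answer: 3

Derivation:
Step 0: ref 2 → FAULT, frames=[2,-,-]
Step 1: ref 2 → HIT, frames=[2,-,-]
Step 2: ref 4 → FAULT, frames=[2,4,-]
Step 3: ref 2 → HIT, frames=[2,4,-]
Step 4: ref 3 → FAULT, frames=[2,4,3]
Step 5: ref 2 → HIT, frames=[2,4,3]
Step 6: ref 2 → HIT, frames=[2,4,3]
Step 7: ref 2 → HIT, frames=[2,4,3]
Step 8: ref 2 → HIT, frames=[2,4,3]
Step 9: ref 2 → HIT, frames=[2,4,3]
Total faults: 3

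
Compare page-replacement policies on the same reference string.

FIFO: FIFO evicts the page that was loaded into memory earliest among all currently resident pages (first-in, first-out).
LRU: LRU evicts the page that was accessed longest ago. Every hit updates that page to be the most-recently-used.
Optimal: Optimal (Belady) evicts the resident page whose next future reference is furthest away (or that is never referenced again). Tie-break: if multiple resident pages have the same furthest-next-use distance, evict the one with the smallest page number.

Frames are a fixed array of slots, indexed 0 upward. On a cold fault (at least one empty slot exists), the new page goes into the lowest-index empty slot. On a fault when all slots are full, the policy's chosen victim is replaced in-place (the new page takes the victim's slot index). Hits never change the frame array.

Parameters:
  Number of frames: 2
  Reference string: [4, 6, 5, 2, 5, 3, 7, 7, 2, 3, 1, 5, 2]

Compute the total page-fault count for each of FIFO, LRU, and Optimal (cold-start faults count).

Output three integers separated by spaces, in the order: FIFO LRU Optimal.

--- FIFO ---
  step 0: ref 4 -> FAULT, frames=[4,-] (faults so far: 1)
  step 1: ref 6 -> FAULT, frames=[4,6] (faults so far: 2)
  step 2: ref 5 -> FAULT, evict 4, frames=[5,6] (faults so far: 3)
  step 3: ref 2 -> FAULT, evict 6, frames=[5,2] (faults so far: 4)
  step 4: ref 5 -> HIT, frames=[5,2] (faults so far: 4)
  step 5: ref 3 -> FAULT, evict 5, frames=[3,2] (faults so far: 5)
  step 6: ref 7 -> FAULT, evict 2, frames=[3,7] (faults so far: 6)
  step 7: ref 7 -> HIT, frames=[3,7] (faults so far: 6)
  step 8: ref 2 -> FAULT, evict 3, frames=[2,7] (faults so far: 7)
  step 9: ref 3 -> FAULT, evict 7, frames=[2,3] (faults so far: 8)
  step 10: ref 1 -> FAULT, evict 2, frames=[1,3] (faults so far: 9)
  step 11: ref 5 -> FAULT, evict 3, frames=[1,5] (faults so far: 10)
  step 12: ref 2 -> FAULT, evict 1, frames=[2,5] (faults so far: 11)
  FIFO total faults: 11
--- LRU ---
  step 0: ref 4 -> FAULT, frames=[4,-] (faults so far: 1)
  step 1: ref 6 -> FAULT, frames=[4,6] (faults so far: 2)
  step 2: ref 5 -> FAULT, evict 4, frames=[5,6] (faults so far: 3)
  step 3: ref 2 -> FAULT, evict 6, frames=[5,2] (faults so far: 4)
  step 4: ref 5 -> HIT, frames=[5,2] (faults so far: 4)
  step 5: ref 3 -> FAULT, evict 2, frames=[5,3] (faults so far: 5)
  step 6: ref 7 -> FAULT, evict 5, frames=[7,3] (faults so far: 6)
  step 7: ref 7 -> HIT, frames=[7,3] (faults so far: 6)
  step 8: ref 2 -> FAULT, evict 3, frames=[7,2] (faults so far: 7)
  step 9: ref 3 -> FAULT, evict 7, frames=[3,2] (faults so far: 8)
  step 10: ref 1 -> FAULT, evict 2, frames=[3,1] (faults so far: 9)
  step 11: ref 5 -> FAULT, evict 3, frames=[5,1] (faults so far: 10)
  step 12: ref 2 -> FAULT, evict 1, frames=[5,2] (faults so far: 11)
  LRU total faults: 11
--- Optimal ---
  step 0: ref 4 -> FAULT, frames=[4,-] (faults so far: 1)
  step 1: ref 6 -> FAULT, frames=[4,6] (faults so far: 2)
  step 2: ref 5 -> FAULT, evict 4, frames=[5,6] (faults so far: 3)
  step 3: ref 2 -> FAULT, evict 6, frames=[5,2] (faults so far: 4)
  step 4: ref 5 -> HIT, frames=[5,2] (faults so far: 4)
  step 5: ref 3 -> FAULT, evict 5, frames=[3,2] (faults so far: 5)
  step 6: ref 7 -> FAULT, evict 3, frames=[7,2] (faults so far: 6)
  step 7: ref 7 -> HIT, frames=[7,2] (faults so far: 6)
  step 8: ref 2 -> HIT, frames=[7,2] (faults so far: 6)
  step 9: ref 3 -> FAULT, evict 7, frames=[3,2] (faults so far: 7)
  step 10: ref 1 -> FAULT, evict 3, frames=[1,2] (faults so far: 8)
  step 11: ref 5 -> FAULT, evict 1, frames=[5,2] (faults so far: 9)
  step 12: ref 2 -> HIT, frames=[5,2] (faults so far: 9)
  Optimal total faults: 9

Answer: 11 11 9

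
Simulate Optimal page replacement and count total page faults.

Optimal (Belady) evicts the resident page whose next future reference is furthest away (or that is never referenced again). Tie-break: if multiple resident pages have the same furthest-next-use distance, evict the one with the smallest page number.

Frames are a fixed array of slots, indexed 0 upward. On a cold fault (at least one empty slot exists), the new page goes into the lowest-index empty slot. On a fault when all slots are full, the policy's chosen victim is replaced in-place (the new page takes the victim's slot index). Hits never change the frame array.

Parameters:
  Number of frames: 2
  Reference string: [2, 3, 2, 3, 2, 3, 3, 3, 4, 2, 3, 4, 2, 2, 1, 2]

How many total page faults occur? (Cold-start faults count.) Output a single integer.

Step 0: ref 2 → FAULT, frames=[2,-]
Step 1: ref 3 → FAULT, frames=[2,3]
Step 2: ref 2 → HIT, frames=[2,3]
Step 3: ref 3 → HIT, frames=[2,3]
Step 4: ref 2 → HIT, frames=[2,3]
Step 5: ref 3 → HIT, frames=[2,3]
Step 6: ref 3 → HIT, frames=[2,3]
Step 7: ref 3 → HIT, frames=[2,3]
Step 8: ref 4 → FAULT (evict 3), frames=[2,4]
Step 9: ref 2 → HIT, frames=[2,4]
Step 10: ref 3 → FAULT (evict 2), frames=[3,4]
Step 11: ref 4 → HIT, frames=[3,4]
Step 12: ref 2 → FAULT (evict 3), frames=[2,4]
Step 13: ref 2 → HIT, frames=[2,4]
Step 14: ref 1 → FAULT (evict 4), frames=[2,1]
Step 15: ref 2 → HIT, frames=[2,1]
Total faults: 6

Answer: 6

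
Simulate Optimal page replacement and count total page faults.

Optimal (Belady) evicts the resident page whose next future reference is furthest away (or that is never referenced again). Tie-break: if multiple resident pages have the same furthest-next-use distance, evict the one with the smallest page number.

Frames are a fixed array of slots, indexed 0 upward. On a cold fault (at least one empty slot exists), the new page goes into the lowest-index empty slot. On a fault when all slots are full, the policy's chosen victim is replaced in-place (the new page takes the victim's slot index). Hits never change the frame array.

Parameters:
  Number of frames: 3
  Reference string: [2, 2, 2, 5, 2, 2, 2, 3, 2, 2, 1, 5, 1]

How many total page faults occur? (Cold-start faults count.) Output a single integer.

Step 0: ref 2 → FAULT, frames=[2,-,-]
Step 1: ref 2 → HIT, frames=[2,-,-]
Step 2: ref 2 → HIT, frames=[2,-,-]
Step 3: ref 5 → FAULT, frames=[2,5,-]
Step 4: ref 2 → HIT, frames=[2,5,-]
Step 5: ref 2 → HIT, frames=[2,5,-]
Step 6: ref 2 → HIT, frames=[2,5,-]
Step 7: ref 3 → FAULT, frames=[2,5,3]
Step 8: ref 2 → HIT, frames=[2,5,3]
Step 9: ref 2 → HIT, frames=[2,5,3]
Step 10: ref 1 → FAULT (evict 2), frames=[1,5,3]
Step 11: ref 5 → HIT, frames=[1,5,3]
Step 12: ref 1 → HIT, frames=[1,5,3]
Total faults: 4

Answer: 4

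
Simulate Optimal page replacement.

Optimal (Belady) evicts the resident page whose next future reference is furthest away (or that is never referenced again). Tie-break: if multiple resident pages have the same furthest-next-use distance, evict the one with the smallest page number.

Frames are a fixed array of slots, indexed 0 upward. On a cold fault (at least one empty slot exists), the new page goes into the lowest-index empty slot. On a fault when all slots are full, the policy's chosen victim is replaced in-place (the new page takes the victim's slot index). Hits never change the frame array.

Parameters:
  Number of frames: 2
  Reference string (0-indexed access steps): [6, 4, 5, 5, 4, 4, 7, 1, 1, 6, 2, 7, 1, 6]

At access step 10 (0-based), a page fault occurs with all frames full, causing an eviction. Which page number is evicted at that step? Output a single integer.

Step 0: ref 6 -> FAULT, frames=[6,-]
Step 1: ref 4 -> FAULT, frames=[6,4]
Step 2: ref 5 -> FAULT, evict 6, frames=[5,4]
Step 3: ref 5 -> HIT, frames=[5,4]
Step 4: ref 4 -> HIT, frames=[5,4]
Step 5: ref 4 -> HIT, frames=[5,4]
Step 6: ref 7 -> FAULT, evict 4, frames=[5,7]
Step 7: ref 1 -> FAULT, evict 5, frames=[1,7]
Step 8: ref 1 -> HIT, frames=[1,7]
Step 9: ref 6 -> FAULT, evict 1, frames=[6,7]
Step 10: ref 2 -> FAULT, evict 6, frames=[2,7]
At step 10: evicted page 6

Answer: 6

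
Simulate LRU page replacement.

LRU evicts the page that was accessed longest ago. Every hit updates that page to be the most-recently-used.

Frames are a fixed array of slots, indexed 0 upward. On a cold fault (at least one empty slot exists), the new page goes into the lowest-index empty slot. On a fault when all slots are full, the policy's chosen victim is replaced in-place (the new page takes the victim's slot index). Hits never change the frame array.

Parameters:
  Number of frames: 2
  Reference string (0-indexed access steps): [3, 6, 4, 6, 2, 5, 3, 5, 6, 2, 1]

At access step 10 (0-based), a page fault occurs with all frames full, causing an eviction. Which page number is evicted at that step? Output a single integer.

Answer: 6

Derivation:
Step 0: ref 3 -> FAULT, frames=[3,-]
Step 1: ref 6 -> FAULT, frames=[3,6]
Step 2: ref 4 -> FAULT, evict 3, frames=[4,6]
Step 3: ref 6 -> HIT, frames=[4,6]
Step 4: ref 2 -> FAULT, evict 4, frames=[2,6]
Step 5: ref 5 -> FAULT, evict 6, frames=[2,5]
Step 6: ref 3 -> FAULT, evict 2, frames=[3,5]
Step 7: ref 5 -> HIT, frames=[3,5]
Step 8: ref 6 -> FAULT, evict 3, frames=[6,5]
Step 9: ref 2 -> FAULT, evict 5, frames=[6,2]
Step 10: ref 1 -> FAULT, evict 6, frames=[1,2]
At step 10: evicted page 6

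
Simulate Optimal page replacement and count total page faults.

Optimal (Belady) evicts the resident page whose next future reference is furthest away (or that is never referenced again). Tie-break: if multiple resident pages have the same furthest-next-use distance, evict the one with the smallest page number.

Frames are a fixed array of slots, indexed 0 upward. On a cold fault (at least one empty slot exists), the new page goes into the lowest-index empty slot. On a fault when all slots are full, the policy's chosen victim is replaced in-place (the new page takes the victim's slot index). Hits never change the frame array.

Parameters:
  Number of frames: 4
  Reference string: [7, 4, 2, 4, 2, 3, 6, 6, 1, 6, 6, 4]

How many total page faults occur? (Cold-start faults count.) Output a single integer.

Step 0: ref 7 → FAULT, frames=[7,-,-,-]
Step 1: ref 4 → FAULT, frames=[7,4,-,-]
Step 2: ref 2 → FAULT, frames=[7,4,2,-]
Step 3: ref 4 → HIT, frames=[7,4,2,-]
Step 4: ref 2 → HIT, frames=[7,4,2,-]
Step 5: ref 3 → FAULT, frames=[7,4,2,3]
Step 6: ref 6 → FAULT (evict 2), frames=[7,4,6,3]
Step 7: ref 6 → HIT, frames=[7,4,6,3]
Step 8: ref 1 → FAULT (evict 3), frames=[7,4,6,1]
Step 9: ref 6 → HIT, frames=[7,4,6,1]
Step 10: ref 6 → HIT, frames=[7,4,6,1]
Step 11: ref 4 → HIT, frames=[7,4,6,1]
Total faults: 6

Answer: 6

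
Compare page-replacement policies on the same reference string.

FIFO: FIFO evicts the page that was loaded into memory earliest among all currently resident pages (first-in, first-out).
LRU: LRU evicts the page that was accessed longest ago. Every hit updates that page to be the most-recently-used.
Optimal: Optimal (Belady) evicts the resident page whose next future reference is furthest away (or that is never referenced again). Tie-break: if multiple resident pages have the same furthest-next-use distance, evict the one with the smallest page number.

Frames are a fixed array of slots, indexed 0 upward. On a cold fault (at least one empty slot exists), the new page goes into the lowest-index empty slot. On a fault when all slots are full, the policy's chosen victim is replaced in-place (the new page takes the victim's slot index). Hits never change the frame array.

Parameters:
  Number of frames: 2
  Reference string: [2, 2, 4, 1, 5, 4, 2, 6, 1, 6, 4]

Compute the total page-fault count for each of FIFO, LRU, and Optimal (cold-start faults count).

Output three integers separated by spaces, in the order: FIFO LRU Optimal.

--- FIFO ---
  step 0: ref 2 -> FAULT, frames=[2,-] (faults so far: 1)
  step 1: ref 2 -> HIT, frames=[2,-] (faults so far: 1)
  step 2: ref 4 -> FAULT, frames=[2,4] (faults so far: 2)
  step 3: ref 1 -> FAULT, evict 2, frames=[1,4] (faults so far: 3)
  step 4: ref 5 -> FAULT, evict 4, frames=[1,5] (faults so far: 4)
  step 5: ref 4 -> FAULT, evict 1, frames=[4,5] (faults so far: 5)
  step 6: ref 2 -> FAULT, evict 5, frames=[4,2] (faults so far: 6)
  step 7: ref 6 -> FAULT, evict 4, frames=[6,2] (faults so far: 7)
  step 8: ref 1 -> FAULT, evict 2, frames=[6,1] (faults so far: 8)
  step 9: ref 6 -> HIT, frames=[6,1] (faults so far: 8)
  step 10: ref 4 -> FAULT, evict 6, frames=[4,1] (faults so far: 9)
  FIFO total faults: 9
--- LRU ---
  step 0: ref 2 -> FAULT, frames=[2,-] (faults so far: 1)
  step 1: ref 2 -> HIT, frames=[2,-] (faults so far: 1)
  step 2: ref 4 -> FAULT, frames=[2,4] (faults so far: 2)
  step 3: ref 1 -> FAULT, evict 2, frames=[1,4] (faults so far: 3)
  step 4: ref 5 -> FAULT, evict 4, frames=[1,5] (faults so far: 4)
  step 5: ref 4 -> FAULT, evict 1, frames=[4,5] (faults so far: 5)
  step 6: ref 2 -> FAULT, evict 5, frames=[4,2] (faults so far: 6)
  step 7: ref 6 -> FAULT, evict 4, frames=[6,2] (faults so far: 7)
  step 8: ref 1 -> FAULT, evict 2, frames=[6,1] (faults so far: 8)
  step 9: ref 6 -> HIT, frames=[6,1] (faults so far: 8)
  step 10: ref 4 -> FAULT, evict 1, frames=[6,4] (faults so far: 9)
  LRU total faults: 9
--- Optimal ---
  step 0: ref 2 -> FAULT, frames=[2,-] (faults so far: 1)
  step 1: ref 2 -> HIT, frames=[2,-] (faults so far: 1)
  step 2: ref 4 -> FAULT, frames=[2,4] (faults so far: 2)
  step 3: ref 1 -> FAULT, evict 2, frames=[1,4] (faults so far: 3)
  step 4: ref 5 -> FAULT, evict 1, frames=[5,4] (faults so far: 4)
  step 5: ref 4 -> HIT, frames=[5,4] (faults so far: 4)
  step 6: ref 2 -> FAULT, evict 5, frames=[2,4] (faults so far: 5)
  step 7: ref 6 -> FAULT, evict 2, frames=[6,4] (faults so far: 6)
  step 8: ref 1 -> FAULT, evict 4, frames=[6,1] (faults so far: 7)
  step 9: ref 6 -> HIT, frames=[6,1] (faults so far: 7)
  step 10: ref 4 -> FAULT, evict 1, frames=[6,4] (faults so far: 8)
  Optimal total faults: 8

Answer: 9 9 8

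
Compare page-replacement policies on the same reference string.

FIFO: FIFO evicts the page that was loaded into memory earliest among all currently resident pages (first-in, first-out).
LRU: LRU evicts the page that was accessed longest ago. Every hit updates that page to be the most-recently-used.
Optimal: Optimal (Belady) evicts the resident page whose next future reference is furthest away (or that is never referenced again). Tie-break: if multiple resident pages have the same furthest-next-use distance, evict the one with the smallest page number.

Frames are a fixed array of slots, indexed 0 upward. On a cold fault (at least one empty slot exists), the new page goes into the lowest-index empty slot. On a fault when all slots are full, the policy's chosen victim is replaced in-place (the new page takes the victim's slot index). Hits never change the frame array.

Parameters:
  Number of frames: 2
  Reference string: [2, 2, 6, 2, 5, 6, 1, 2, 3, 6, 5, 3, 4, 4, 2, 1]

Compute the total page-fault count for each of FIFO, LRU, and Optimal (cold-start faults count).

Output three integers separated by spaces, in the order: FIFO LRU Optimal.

Answer: 12 13 10

Derivation:
--- FIFO ---
  step 0: ref 2 -> FAULT, frames=[2,-] (faults so far: 1)
  step 1: ref 2 -> HIT, frames=[2,-] (faults so far: 1)
  step 2: ref 6 -> FAULT, frames=[2,6] (faults so far: 2)
  step 3: ref 2 -> HIT, frames=[2,6] (faults so far: 2)
  step 4: ref 5 -> FAULT, evict 2, frames=[5,6] (faults so far: 3)
  step 5: ref 6 -> HIT, frames=[5,6] (faults so far: 3)
  step 6: ref 1 -> FAULT, evict 6, frames=[5,1] (faults so far: 4)
  step 7: ref 2 -> FAULT, evict 5, frames=[2,1] (faults so far: 5)
  step 8: ref 3 -> FAULT, evict 1, frames=[2,3] (faults so far: 6)
  step 9: ref 6 -> FAULT, evict 2, frames=[6,3] (faults so far: 7)
  step 10: ref 5 -> FAULT, evict 3, frames=[6,5] (faults so far: 8)
  step 11: ref 3 -> FAULT, evict 6, frames=[3,5] (faults so far: 9)
  step 12: ref 4 -> FAULT, evict 5, frames=[3,4] (faults so far: 10)
  step 13: ref 4 -> HIT, frames=[3,4] (faults so far: 10)
  step 14: ref 2 -> FAULT, evict 3, frames=[2,4] (faults so far: 11)
  step 15: ref 1 -> FAULT, evict 4, frames=[2,1] (faults so far: 12)
  FIFO total faults: 12
--- LRU ---
  step 0: ref 2 -> FAULT, frames=[2,-] (faults so far: 1)
  step 1: ref 2 -> HIT, frames=[2,-] (faults so far: 1)
  step 2: ref 6 -> FAULT, frames=[2,6] (faults so far: 2)
  step 3: ref 2 -> HIT, frames=[2,6] (faults so far: 2)
  step 4: ref 5 -> FAULT, evict 6, frames=[2,5] (faults so far: 3)
  step 5: ref 6 -> FAULT, evict 2, frames=[6,5] (faults so far: 4)
  step 6: ref 1 -> FAULT, evict 5, frames=[6,1] (faults so far: 5)
  step 7: ref 2 -> FAULT, evict 6, frames=[2,1] (faults so far: 6)
  step 8: ref 3 -> FAULT, evict 1, frames=[2,3] (faults so far: 7)
  step 9: ref 6 -> FAULT, evict 2, frames=[6,3] (faults so far: 8)
  step 10: ref 5 -> FAULT, evict 3, frames=[6,5] (faults so far: 9)
  step 11: ref 3 -> FAULT, evict 6, frames=[3,5] (faults so far: 10)
  step 12: ref 4 -> FAULT, evict 5, frames=[3,4] (faults so far: 11)
  step 13: ref 4 -> HIT, frames=[3,4] (faults so far: 11)
  step 14: ref 2 -> FAULT, evict 3, frames=[2,4] (faults so far: 12)
  step 15: ref 1 -> FAULT, evict 4, frames=[2,1] (faults so far: 13)
  LRU total faults: 13
--- Optimal ---
  step 0: ref 2 -> FAULT, frames=[2,-] (faults so far: 1)
  step 1: ref 2 -> HIT, frames=[2,-] (faults so far: 1)
  step 2: ref 6 -> FAULT, frames=[2,6] (faults so far: 2)
  step 3: ref 2 -> HIT, frames=[2,6] (faults so far: 2)
  step 4: ref 5 -> FAULT, evict 2, frames=[5,6] (faults so far: 3)
  step 5: ref 6 -> HIT, frames=[5,6] (faults so far: 3)
  step 6: ref 1 -> FAULT, evict 5, frames=[1,6] (faults so far: 4)
  step 7: ref 2 -> FAULT, evict 1, frames=[2,6] (faults so far: 5)
  step 8: ref 3 -> FAULT, evict 2, frames=[3,6] (faults so far: 6)
  step 9: ref 6 -> HIT, frames=[3,6] (faults so far: 6)
  step 10: ref 5 -> FAULT, evict 6, frames=[3,5] (faults so far: 7)
  step 11: ref 3 -> HIT, frames=[3,5] (faults so far: 7)
  step 12: ref 4 -> FAULT, evict 3, frames=[4,5] (faults so far: 8)
  step 13: ref 4 -> HIT, frames=[4,5] (faults so far: 8)
  step 14: ref 2 -> FAULT, evict 4, frames=[2,5] (faults so far: 9)
  step 15: ref 1 -> FAULT, evict 2, frames=[1,5] (faults so far: 10)
  Optimal total faults: 10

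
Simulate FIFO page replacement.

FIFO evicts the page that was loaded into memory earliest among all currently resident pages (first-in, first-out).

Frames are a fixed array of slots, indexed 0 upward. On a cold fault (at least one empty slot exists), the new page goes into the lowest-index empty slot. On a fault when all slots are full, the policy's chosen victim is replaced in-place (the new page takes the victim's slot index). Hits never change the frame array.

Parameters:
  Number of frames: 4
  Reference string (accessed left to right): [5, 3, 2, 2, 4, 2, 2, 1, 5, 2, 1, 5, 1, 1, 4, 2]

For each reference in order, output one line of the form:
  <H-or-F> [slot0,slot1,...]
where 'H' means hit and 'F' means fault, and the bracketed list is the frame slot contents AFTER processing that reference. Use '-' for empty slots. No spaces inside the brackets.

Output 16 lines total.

F [5,-,-,-]
F [5,3,-,-]
F [5,3,2,-]
H [5,3,2,-]
F [5,3,2,4]
H [5,3,2,4]
H [5,3,2,4]
F [1,3,2,4]
F [1,5,2,4]
H [1,5,2,4]
H [1,5,2,4]
H [1,5,2,4]
H [1,5,2,4]
H [1,5,2,4]
H [1,5,2,4]
H [1,5,2,4]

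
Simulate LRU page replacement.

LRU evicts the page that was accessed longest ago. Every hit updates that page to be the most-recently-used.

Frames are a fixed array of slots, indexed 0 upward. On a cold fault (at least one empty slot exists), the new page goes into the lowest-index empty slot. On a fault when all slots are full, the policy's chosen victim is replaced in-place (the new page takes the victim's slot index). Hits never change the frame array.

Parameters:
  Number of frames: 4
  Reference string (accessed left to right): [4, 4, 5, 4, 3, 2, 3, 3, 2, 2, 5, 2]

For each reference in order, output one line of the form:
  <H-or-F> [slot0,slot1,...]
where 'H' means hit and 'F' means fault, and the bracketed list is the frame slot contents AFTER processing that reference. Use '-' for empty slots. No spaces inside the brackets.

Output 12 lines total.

F [4,-,-,-]
H [4,-,-,-]
F [4,5,-,-]
H [4,5,-,-]
F [4,5,3,-]
F [4,5,3,2]
H [4,5,3,2]
H [4,5,3,2]
H [4,5,3,2]
H [4,5,3,2]
H [4,5,3,2]
H [4,5,3,2]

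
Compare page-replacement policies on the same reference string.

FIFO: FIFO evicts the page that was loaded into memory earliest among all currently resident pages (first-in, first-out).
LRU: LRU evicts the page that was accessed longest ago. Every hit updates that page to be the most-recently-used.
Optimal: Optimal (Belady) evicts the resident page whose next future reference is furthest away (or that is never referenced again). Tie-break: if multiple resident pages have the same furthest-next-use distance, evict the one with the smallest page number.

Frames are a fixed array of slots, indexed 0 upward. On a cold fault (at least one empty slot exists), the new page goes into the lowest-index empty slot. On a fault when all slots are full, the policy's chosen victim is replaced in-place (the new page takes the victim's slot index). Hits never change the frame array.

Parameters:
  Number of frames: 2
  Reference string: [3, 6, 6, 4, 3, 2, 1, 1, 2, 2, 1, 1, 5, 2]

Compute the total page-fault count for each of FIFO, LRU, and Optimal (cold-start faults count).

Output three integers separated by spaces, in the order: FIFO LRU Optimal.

--- FIFO ---
  step 0: ref 3 -> FAULT, frames=[3,-] (faults so far: 1)
  step 1: ref 6 -> FAULT, frames=[3,6] (faults so far: 2)
  step 2: ref 6 -> HIT, frames=[3,6] (faults so far: 2)
  step 3: ref 4 -> FAULT, evict 3, frames=[4,6] (faults so far: 3)
  step 4: ref 3 -> FAULT, evict 6, frames=[4,3] (faults so far: 4)
  step 5: ref 2 -> FAULT, evict 4, frames=[2,3] (faults so far: 5)
  step 6: ref 1 -> FAULT, evict 3, frames=[2,1] (faults so far: 6)
  step 7: ref 1 -> HIT, frames=[2,1] (faults so far: 6)
  step 8: ref 2 -> HIT, frames=[2,1] (faults so far: 6)
  step 9: ref 2 -> HIT, frames=[2,1] (faults so far: 6)
  step 10: ref 1 -> HIT, frames=[2,1] (faults so far: 6)
  step 11: ref 1 -> HIT, frames=[2,1] (faults so far: 6)
  step 12: ref 5 -> FAULT, evict 2, frames=[5,1] (faults so far: 7)
  step 13: ref 2 -> FAULT, evict 1, frames=[5,2] (faults so far: 8)
  FIFO total faults: 8
--- LRU ---
  step 0: ref 3 -> FAULT, frames=[3,-] (faults so far: 1)
  step 1: ref 6 -> FAULT, frames=[3,6] (faults so far: 2)
  step 2: ref 6 -> HIT, frames=[3,6] (faults so far: 2)
  step 3: ref 4 -> FAULT, evict 3, frames=[4,6] (faults so far: 3)
  step 4: ref 3 -> FAULT, evict 6, frames=[4,3] (faults so far: 4)
  step 5: ref 2 -> FAULT, evict 4, frames=[2,3] (faults so far: 5)
  step 6: ref 1 -> FAULT, evict 3, frames=[2,1] (faults so far: 6)
  step 7: ref 1 -> HIT, frames=[2,1] (faults so far: 6)
  step 8: ref 2 -> HIT, frames=[2,1] (faults so far: 6)
  step 9: ref 2 -> HIT, frames=[2,1] (faults so far: 6)
  step 10: ref 1 -> HIT, frames=[2,1] (faults so far: 6)
  step 11: ref 1 -> HIT, frames=[2,1] (faults so far: 6)
  step 12: ref 5 -> FAULT, evict 2, frames=[5,1] (faults so far: 7)
  step 13: ref 2 -> FAULT, evict 1, frames=[5,2] (faults so far: 8)
  LRU total faults: 8
--- Optimal ---
  step 0: ref 3 -> FAULT, frames=[3,-] (faults so far: 1)
  step 1: ref 6 -> FAULT, frames=[3,6] (faults so far: 2)
  step 2: ref 6 -> HIT, frames=[3,6] (faults so far: 2)
  step 3: ref 4 -> FAULT, evict 6, frames=[3,4] (faults so far: 3)
  step 4: ref 3 -> HIT, frames=[3,4] (faults so far: 3)
  step 5: ref 2 -> FAULT, evict 3, frames=[2,4] (faults so far: 4)
  step 6: ref 1 -> FAULT, evict 4, frames=[2,1] (faults so far: 5)
  step 7: ref 1 -> HIT, frames=[2,1] (faults so far: 5)
  step 8: ref 2 -> HIT, frames=[2,1] (faults so far: 5)
  step 9: ref 2 -> HIT, frames=[2,1] (faults so far: 5)
  step 10: ref 1 -> HIT, frames=[2,1] (faults so far: 5)
  step 11: ref 1 -> HIT, frames=[2,1] (faults so far: 5)
  step 12: ref 5 -> FAULT, evict 1, frames=[2,5] (faults so far: 6)
  step 13: ref 2 -> HIT, frames=[2,5] (faults so far: 6)
  Optimal total faults: 6

Answer: 8 8 6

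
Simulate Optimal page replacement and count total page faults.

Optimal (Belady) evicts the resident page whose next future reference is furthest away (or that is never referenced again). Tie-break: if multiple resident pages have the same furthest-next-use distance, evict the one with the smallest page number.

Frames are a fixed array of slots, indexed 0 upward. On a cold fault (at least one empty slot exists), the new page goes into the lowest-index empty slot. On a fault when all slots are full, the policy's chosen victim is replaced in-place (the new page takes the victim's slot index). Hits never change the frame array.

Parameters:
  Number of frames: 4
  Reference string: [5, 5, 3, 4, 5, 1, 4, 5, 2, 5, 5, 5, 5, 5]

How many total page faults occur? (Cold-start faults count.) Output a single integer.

Answer: 5

Derivation:
Step 0: ref 5 → FAULT, frames=[5,-,-,-]
Step 1: ref 5 → HIT, frames=[5,-,-,-]
Step 2: ref 3 → FAULT, frames=[5,3,-,-]
Step 3: ref 4 → FAULT, frames=[5,3,4,-]
Step 4: ref 5 → HIT, frames=[5,3,4,-]
Step 5: ref 1 → FAULT, frames=[5,3,4,1]
Step 6: ref 4 → HIT, frames=[5,3,4,1]
Step 7: ref 5 → HIT, frames=[5,3,4,1]
Step 8: ref 2 → FAULT (evict 1), frames=[5,3,4,2]
Step 9: ref 5 → HIT, frames=[5,3,4,2]
Step 10: ref 5 → HIT, frames=[5,3,4,2]
Step 11: ref 5 → HIT, frames=[5,3,4,2]
Step 12: ref 5 → HIT, frames=[5,3,4,2]
Step 13: ref 5 → HIT, frames=[5,3,4,2]
Total faults: 5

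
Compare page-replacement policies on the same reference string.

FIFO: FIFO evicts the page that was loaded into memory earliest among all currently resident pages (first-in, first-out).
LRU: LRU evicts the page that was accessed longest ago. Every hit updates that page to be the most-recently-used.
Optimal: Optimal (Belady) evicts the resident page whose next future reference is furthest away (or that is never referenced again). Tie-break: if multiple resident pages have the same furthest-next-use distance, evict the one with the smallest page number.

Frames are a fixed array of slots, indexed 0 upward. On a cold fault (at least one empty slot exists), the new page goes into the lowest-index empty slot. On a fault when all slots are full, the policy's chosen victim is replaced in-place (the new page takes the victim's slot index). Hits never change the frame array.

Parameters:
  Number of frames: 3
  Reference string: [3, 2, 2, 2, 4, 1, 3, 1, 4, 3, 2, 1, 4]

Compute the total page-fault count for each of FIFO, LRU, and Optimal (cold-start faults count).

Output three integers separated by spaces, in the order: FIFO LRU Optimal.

Answer: 7 8 5

Derivation:
--- FIFO ---
  step 0: ref 3 -> FAULT, frames=[3,-,-] (faults so far: 1)
  step 1: ref 2 -> FAULT, frames=[3,2,-] (faults so far: 2)
  step 2: ref 2 -> HIT, frames=[3,2,-] (faults so far: 2)
  step 3: ref 2 -> HIT, frames=[3,2,-] (faults so far: 2)
  step 4: ref 4 -> FAULT, frames=[3,2,4] (faults so far: 3)
  step 5: ref 1 -> FAULT, evict 3, frames=[1,2,4] (faults so far: 4)
  step 6: ref 3 -> FAULT, evict 2, frames=[1,3,4] (faults so far: 5)
  step 7: ref 1 -> HIT, frames=[1,3,4] (faults so far: 5)
  step 8: ref 4 -> HIT, frames=[1,3,4] (faults so far: 5)
  step 9: ref 3 -> HIT, frames=[1,3,4] (faults so far: 5)
  step 10: ref 2 -> FAULT, evict 4, frames=[1,3,2] (faults so far: 6)
  step 11: ref 1 -> HIT, frames=[1,3,2] (faults so far: 6)
  step 12: ref 4 -> FAULT, evict 1, frames=[4,3,2] (faults so far: 7)
  FIFO total faults: 7
--- LRU ---
  step 0: ref 3 -> FAULT, frames=[3,-,-] (faults so far: 1)
  step 1: ref 2 -> FAULT, frames=[3,2,-] (faults so far: 2)
  step 2: ref 2 -> HIT, frames=[3,2,-] (faults so far: 2)
  step 3: ref 2 -> HIT, frames=[3,2,-] (faults so far: 2)
  step 4: ref 4 -> FAULT, frames=[3,2,4] (faults so far: 3)
  step 5: ref 1 -> FAULT, evict 3, frames=[1,2,4] (faults so far: 4)
  step 6: ref 3 -> FAULT, evict 2, frames=[1,3,4] (faults so far: 5)
  step 7: ref 1 -> HIT, frames=[1,3,4] (faults so far: 5)
  step 8: ref 4 -> HIT, frames=[1,3,4] (faults so far: 5)
  step 9: ref 3 -> HIT, frames=[1,3,4] (faults so far: 5)
  step 10: ref 2 -> FAULT, evict 1, frames=[2,3,4] (faults so far: 6)
  step 11: ref 1 -> FAULT, evict 4, frames=[2,3,1] (faults so far: 7)
  step 12: ref 4 -> FAULT, evict 3, frames=[2,4,1] (faults so far: 8)
  LRU total faults: 8
--- Optimal ---
  step 0: ref 3 -> FAULT, frames=[3,-,-] (faults so far: 1)
  step 1: ref 2 -> FAULT, frames=[3,2,-] (faults so far: 2)
  step 2: ref 2 -> HIT, frames=[3,2,-] (faults so far: 2)
  step 3: ref 2 -> HIT, frames=[3,2,-] (faults so far: 2)
  step 4: ref 4 -> FAULT, frames=[3,2,4] (faults so far: 3)
  step 5: ref 1 -> FAULT, evict 2, frames=[3,1,4] (faults so far: 4)
  step 6: ref 3 -> HIT, frames=[3,1,4] (faults so far: 4)
  step 7: ref 1 -> HIT, frames=[3,1,4] (faults so far: 4)
  step 8: ref 4 -> HIT, frames=[3,1,4] (faults so far: 4)
  step 9: ref 3 -> HIT, frames=[3,1,4] (faults so far: 4)
  step 10: ref 2 -> FAULT, evict 3, frames=[2,1,4] (faults so far: 5)
  step 11: ref 1 -> HIT, frames=[2,1,4] (faults so far: 5)
  step 12: ref 4 -> HIT, frames=[2,1,4] (faults so far: 5)
  Optimal total faults: 5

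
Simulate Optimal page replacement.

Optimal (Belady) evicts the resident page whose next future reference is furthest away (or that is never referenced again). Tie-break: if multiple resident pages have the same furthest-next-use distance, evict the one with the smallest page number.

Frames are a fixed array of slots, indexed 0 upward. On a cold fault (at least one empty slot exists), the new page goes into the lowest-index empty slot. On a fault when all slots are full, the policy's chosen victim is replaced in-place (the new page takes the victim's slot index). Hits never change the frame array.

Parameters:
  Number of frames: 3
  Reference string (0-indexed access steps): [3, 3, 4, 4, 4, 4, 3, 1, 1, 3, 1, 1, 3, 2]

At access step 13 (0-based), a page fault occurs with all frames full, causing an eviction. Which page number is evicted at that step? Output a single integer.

Step 0: ref 3 -> FAULT, frames=[3,-,-]
Step 1: ref 3 -> HIT, frames=[3,-,-]
Step 2: ref 4 -> FAULT, frames=[3,4,-]
Step 3: ref 4 -> HIT, frames=[3,4,-]
Step 4: ref 4 -> HIT, frames=[3,4,-]
Step 5: ref 4 -> HIT, frames=[3,4,-]
Step 6: ref 3 -> HIT, frames=[3,4,-]
Step 7: ref 1 -> FAULT, frames=[3,4,1]
Step 8: ref 1 -> HIT, frames=[3,4,1]
Step 9: ref 3 -> HIT, frames=[3,4,1]
Step 10: ref 1 -> HIT, frames=[3,4,1]
Step 11: ref 1 -> HIT, frames=[3,4,1]
Step 12: ref 3 -> HIT, frames=[3,4,1]
Step 13: ref 2 -> FAULT, evict 1, frames=[3,4,2]
At step 13: evicted page 1

Answer: 1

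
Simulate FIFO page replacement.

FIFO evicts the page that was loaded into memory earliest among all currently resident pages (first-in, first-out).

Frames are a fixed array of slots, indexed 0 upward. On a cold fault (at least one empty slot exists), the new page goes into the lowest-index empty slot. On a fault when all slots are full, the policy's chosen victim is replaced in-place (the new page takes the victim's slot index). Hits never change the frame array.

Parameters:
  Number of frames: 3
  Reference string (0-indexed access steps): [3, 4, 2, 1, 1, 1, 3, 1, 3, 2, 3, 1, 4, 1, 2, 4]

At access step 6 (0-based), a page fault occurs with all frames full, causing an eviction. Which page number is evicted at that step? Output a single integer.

Answer: 4

Derivation:
Step 0: ref 3 -> FAULT, frames=[3,-,-]
Step 1: ref 4 -> FAULT, frames=[3,4,-]
Step 2: ref 2 -> FAULT, frames=[3,4,2]
Step 3: ref 1 -> FAULT, evict 3, frames=[1,4,2]
Step 4: ref 1 -> HIT, frames=[1,4,2]
Step 5: ref 1 -> HIT, frames=[1,4,2]
Step 6: ref 3 -> FAULT, evict 4, frames=[1,3,2]
At step 6: evicted page 4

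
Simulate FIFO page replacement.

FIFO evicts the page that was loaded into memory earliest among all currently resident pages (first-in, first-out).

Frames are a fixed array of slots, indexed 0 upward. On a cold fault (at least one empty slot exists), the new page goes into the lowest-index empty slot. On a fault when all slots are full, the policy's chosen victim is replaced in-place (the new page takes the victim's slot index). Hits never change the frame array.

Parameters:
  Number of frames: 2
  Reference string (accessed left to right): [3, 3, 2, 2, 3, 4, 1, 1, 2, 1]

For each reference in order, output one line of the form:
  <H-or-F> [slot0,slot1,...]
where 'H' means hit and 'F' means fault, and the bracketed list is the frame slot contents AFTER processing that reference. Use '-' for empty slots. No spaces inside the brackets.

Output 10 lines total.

F [3,-]
H [3,-]
F [3,2]
H [3,2]
H [3,2]
F [4,2]
F [4,1]
H [4,1]
F [2,1]
H [2,1]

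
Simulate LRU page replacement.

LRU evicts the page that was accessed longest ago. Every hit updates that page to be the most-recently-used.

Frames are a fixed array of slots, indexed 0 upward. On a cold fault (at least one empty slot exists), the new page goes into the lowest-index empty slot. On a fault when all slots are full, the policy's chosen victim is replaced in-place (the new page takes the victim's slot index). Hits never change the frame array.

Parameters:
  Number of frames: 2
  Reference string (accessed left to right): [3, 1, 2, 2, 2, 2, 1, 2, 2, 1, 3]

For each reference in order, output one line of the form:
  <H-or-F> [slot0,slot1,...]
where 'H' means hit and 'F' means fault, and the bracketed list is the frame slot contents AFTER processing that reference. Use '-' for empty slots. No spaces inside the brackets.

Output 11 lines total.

F [3,-]
F [3,1]
F [2,1]
H [2,1]
H [2,1]
H [2,1]
H [2,1]
H [2,1]
H [2,1]
H [2,1]
F [3,1]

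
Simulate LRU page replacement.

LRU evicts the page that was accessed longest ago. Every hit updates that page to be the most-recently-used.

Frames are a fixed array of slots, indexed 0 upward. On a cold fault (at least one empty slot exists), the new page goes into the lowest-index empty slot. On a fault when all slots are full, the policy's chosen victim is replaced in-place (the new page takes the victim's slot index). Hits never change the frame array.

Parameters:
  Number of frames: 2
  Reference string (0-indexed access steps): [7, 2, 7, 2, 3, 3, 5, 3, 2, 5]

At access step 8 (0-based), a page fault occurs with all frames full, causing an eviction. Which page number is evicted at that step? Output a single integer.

Answer: 5

Derivation:
Step 0: ref 7 -> FAULT, frames=[7,-]
Step 1: ref 2 -> FAULT, frames=[7,2]
Step 2: ref 7 -> HIT, frames=[7,2]
Step 3: ref 2 -> HIT, frames=[7,2]
Step 4: ref 3 -> FAULT, evict 7, frames=[3,2]
Step 5: ref 3 -> HIT, frames=[3,2]
Step 6: ref 5 -> FAULT, evict 2, frames=[3,5]
Step 7: ref 3 -> HIT, frames=[3,5]
Step 8: ref 2 -> FAULT, evict 5, frames=[3,2]
At step 8: evicted page 5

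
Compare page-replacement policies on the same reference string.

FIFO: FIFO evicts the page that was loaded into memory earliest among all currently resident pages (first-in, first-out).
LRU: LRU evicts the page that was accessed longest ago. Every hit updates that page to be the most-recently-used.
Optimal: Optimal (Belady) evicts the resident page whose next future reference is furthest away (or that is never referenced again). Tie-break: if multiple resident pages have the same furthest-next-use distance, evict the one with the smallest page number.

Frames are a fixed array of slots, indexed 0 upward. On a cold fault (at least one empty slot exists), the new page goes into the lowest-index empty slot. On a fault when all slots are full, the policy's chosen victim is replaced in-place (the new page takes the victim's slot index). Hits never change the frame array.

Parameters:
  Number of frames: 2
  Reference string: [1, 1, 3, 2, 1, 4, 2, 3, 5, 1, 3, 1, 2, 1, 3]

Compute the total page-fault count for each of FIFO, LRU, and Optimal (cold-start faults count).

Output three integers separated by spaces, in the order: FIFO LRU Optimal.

--- FIFO ---
  step 0: ref 1 -> FAULT, frames=[1,-] (faults so far: 1)
  step 1: ref 1 -> HIT, frames=[1,-] (faults so far: 1)
  step 2: ref 3 -> FAULT, frames=[1,3] (faults so far: 2)
  step 3: ref 2 -> FAULT, evict 1, frames=[2,3] (faults so far: 3)
  step 4: ref 1 -> FAULT, evict 3, frames=[2,1] (faults so far: 4)
  step 5: ref 4 -> FAULT, evict 2, frames=[4,1] (faults so far: 5)
  step 6: ref 2 -> FAULT, evict 1, frames=[4,2] (faults so far: 6)
  step 7: ref 3 -> FAULT, evict 4, frames=[3,2] (faults so far: 7)
  step 8: ref 5 -> FAULT, evict 2, frames=[3,5] (faults so far: 8)
  step 9: ref 1 -> FAULT, evict 3, frames=[1,5] (faults so far: 9)
  step 10: ref 3 -> FAULT, evict 5, frames=[1,3] (faults so far: 10)
  step 11: ref 1 -> HIT, frames=[1,3] (faults so far: 10)
  step 12: ref 2 -> FAULT, evict 1, frames=[2,3] (faults so far: 11)
  step 13: ref 1 -> FAULT, evict 3, frames=[2,1] (faults so far: 12)
  step 14: ref 3 -> FAULT, evict 2, frames=[3,1] (faults so far: 13)
  FIFO total faults: 13
--- LRU ---
  step 0: ref 1 -> FAULT, frames=[1,-] (faults so far: 1)
  step 1: ref 1 -> HIT, frames=[1,-] (faults so far: 1)
  step 2: ref 3 -> FAULT, frames=[1,3] (faults so far: 2)
  step 3: ref 2 -> FAULT, evict 1, frames=[2,3] (faults so far: 3)
  step 4: ref 1 -> FAULT, evict 3, frames=[2,1] (faults so far: 4)
  step 5: ref 4 -> FAULT, evict 2, frames=[4,1] (faults so far: 5)
  step 6: ref 2 -> FAULT, evict 1, frames=[4,2] (faults so far: 6)
  step 7: ref 3 -> FAULT, evict 4, frames=[3,2] (faults so far: 7)
  step 8: ref 5 -> FAULT, evict 2, frames=[3,5] (faults so far: 8)
  step 9: ref 1 -> FAULT, evict 3, frames=[1,5] (faults so far: 9)
  step 10: ref 3 -> FAULT, evict 5, frames=[1,3] (faults so far: 10)
  step 11: ref 1 -> HIT, frames=[1,3] (faults so far: 10)
  step 12: ref 2 -> FAULT, evict 3, frames=[1,2] (faults so far: 11)
  step 13: ref 1 -> HIT, frames=[1,2] (faults so far: 11)
  step 14: ref 3 -> FAULT, evict 2, frames=[1,3] (faults so far: 12)
  LRU total faults: 12
--- Optimal ---
  step 0: ref 1 -> FAULT, frames=[1,-] (faults so far: 1)
  step 1: ref 1 -> HIT, frames=[1,-] (faults so far: 1)
  step 2: ref 3 -> FAULT, frames=[1,3] (faults so far: 2)
  step 3: ref 2 -> FAULT, evict 3, frames=[1,2] (faults so far: 3)
  step 4: ref 1 -> HIT, frames=[1,2] (faults so far: 3)
  step 5: ref 4 -> FAULT, evict 1, frames=[4,2] (faults so far: 4)
  step 6: ref 2 -> HIT, frames=[4,2] (faults so far: 4)
  step 7: ref 3 -> FAULT, evict 4, frames=[3,2] (faults so far: 5)
  step 8: ref 5 -> FAULT, evict 2, frames=[3,5] (faults so far: 6)
  step 9: ref 1 -> FAULT, evict 5, frames=[3,1] (faults so far: 7)
  step 10: ref 3 -> HIT, frames=[3,1] (faults so far: 7)
  step 11: ref 1 -> HIT, frames=[3,1] (faults so far: 7)
  step 12: ref 2 -> FAULT, evict 3, frames=[2,1] (faults so far: 8)
  step 13: ref 1 -> HIT, frames=[2,1] (faults so far: 8)
  step 14: ref 3 -> FAULT, evict 1, frames=[2,3] (faults so far: 9)
  Optimal total faults: 9

Answer: 13 12 9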